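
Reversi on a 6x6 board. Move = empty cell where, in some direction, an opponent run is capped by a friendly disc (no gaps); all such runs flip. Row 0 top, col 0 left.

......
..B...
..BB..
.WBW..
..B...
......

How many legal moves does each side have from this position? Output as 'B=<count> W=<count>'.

Answer: B=7 W=4

Derivation:
-- B to move --
(2,0): flips 1 -> legal
(2,1): no bracket -> illegal
(2,4): flips 1 -> legal
(3,0): flips 1 -> legal
(3,4): flips 1 -> legal
(4,0): flips 1 -> legal
(4,1): no bracket -> illegal
(4,3): flips 1 -> legal
(4,4): flips 1 -> legal
B mobility = 7
-- W to move --
(0,1): no bracket -> illegal
(0,2): no bracket -> illegal
(0,3): no bracket -> illegal
(1,1): flips 1 -> legal
(1,3): flips 2 -> legal
(1,4): no bracket -> illegal
(2,1): no bracket -> illegal
(2,4): no bracket -> illegal
(3,4): no bracket -> illegal
(4,1): no bracket -> illegal
(4,3): no bracket -> illegal
(5,1): flips 1 -> legal
(5,2): no bracket -> illegal
(5,3): flips 1 -> legal
W mobility = 4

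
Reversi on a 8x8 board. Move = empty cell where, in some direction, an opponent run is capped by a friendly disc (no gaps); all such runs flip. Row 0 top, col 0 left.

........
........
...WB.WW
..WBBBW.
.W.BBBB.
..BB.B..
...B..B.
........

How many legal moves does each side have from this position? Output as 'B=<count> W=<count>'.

-- B to move --
(1,2): flips 1 -> legal
(1,3): flips 1 -> legal
(1,4): no bracket -> illegal
(1,5): no bracket -> illegal
(1,6): flips 2 -> legal
(1,7): flips 1 -> legal
(2,1): flips 1 -> legal
(2,2): flips 1 -> legal
(2,5): no bracket -> illegal
(3,0): flips 1 -> legal
(3,1): flips 1 -> legal
(3,7): flips 1 -> legal
(4,0): no bracket -> illegal
(4,2): no bracket -> illegal
(4,7): no bracket -> illegal
(5,0): no bracket -> illegal
(5,1): no bracket -> illegal
B mobility = 9
-- W to move --
(1,3): no bracket -> illegal
(1,4): no bracket -> illegal
(1,5): no bracket -> illegal
(2,2): no bracket -> illegal
(2,5): flips 1 -> legal
(3,7): no bracket -> illegal
(4,2): no bracket -> illegal
(4,7): no bracket -> illegal
(5,1): no bracket -> illegal
(5,4): flips 2 -> legal
(5,6): flips 3 -> legal
(5,7): no bracket -> illegal
(6,1): no bracket -> illegal
(6,2): flips 3 -> legal
(6,4): no bracket -> illegal
(6,5): no bracket -> illegal
(6,7): no bracket -> illegal
(7,2): no bracket -> illegal
(7,3): flips 4 -> legal
(7,4): flips 2 -> legal
(7,5): no bracket -> illegal
(7,6): no bracket -> illegal
(7,7): no bracket -> illegal
W mobility = 6

Answer: B=9 W=6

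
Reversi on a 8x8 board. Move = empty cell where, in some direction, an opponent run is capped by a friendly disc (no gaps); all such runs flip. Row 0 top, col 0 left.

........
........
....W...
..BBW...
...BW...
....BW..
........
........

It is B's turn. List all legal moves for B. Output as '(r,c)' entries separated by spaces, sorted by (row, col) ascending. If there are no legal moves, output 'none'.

Answer: (1,4) (1,5) (2,5) (3,5) (4,5) (5,6) (6,6)

Derivation:
(1,3): no bracket -> illegal
(1,4): flips 3 -> legal
(1,5): flips 1 -> legal
(2,3): no bracket -> illegal
(2,5): flips 1 -> legal
(3,5): flips 1 -> legal
(4,5): flips 1 -> legal
(4,6): no bracket -> illegal
(5,3): no bracket -> illegal
(5,6): flips 1 -> legal
(6,4): no bracket -> illegal
(6,5): no bracket -> illegal
(6,6): flips 2 -> legal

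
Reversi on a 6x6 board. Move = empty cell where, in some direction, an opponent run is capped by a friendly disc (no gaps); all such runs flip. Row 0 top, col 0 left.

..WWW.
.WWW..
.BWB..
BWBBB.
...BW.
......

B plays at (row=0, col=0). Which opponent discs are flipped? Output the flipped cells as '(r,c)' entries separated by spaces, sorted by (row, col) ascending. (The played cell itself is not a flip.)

Answer: (1,1) (2,2)

Derivation:
Dir NW: edge -> no flip
Dir N: edge -> no flip
Dir NE: edge -> no flip
Dir W: edge -> no flip
Dir E: first cell '.' (not opp) -> no flip
Dir SW: edge -> no flip
Dir S: first cell '.' (not opp) -> no flip
Dir SE: opp run (1,1) (2,2) capped by B -> flip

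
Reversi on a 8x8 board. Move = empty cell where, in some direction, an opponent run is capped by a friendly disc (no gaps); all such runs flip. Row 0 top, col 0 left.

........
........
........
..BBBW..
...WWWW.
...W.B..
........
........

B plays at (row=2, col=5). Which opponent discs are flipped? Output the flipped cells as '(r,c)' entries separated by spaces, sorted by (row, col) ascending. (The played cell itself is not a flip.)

Dir NW: first cell '.' (not opp) -> no flip
Dir N: first cell '.' (not opp) -> no flip
Dir NE: first cell '.' (not opp) -> no flip
Dir W: first cell '.' (not opp) -> no flip
Dir E: first cell '.' (not opp) -> no flip
Dir SW: first cell 'B' (not opp) -> no flip
Dir S: opp run (3,5) (4,5) capped by B -> flip
Dir SE: first cell '.' (not opp) -> no flip

Answer: (3,5) (4,5)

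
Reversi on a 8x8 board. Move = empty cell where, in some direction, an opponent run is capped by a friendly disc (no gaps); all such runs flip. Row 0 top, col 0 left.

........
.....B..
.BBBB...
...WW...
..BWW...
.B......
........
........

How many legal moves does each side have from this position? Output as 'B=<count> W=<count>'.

Answer: B=4 W=7

Derivation:
-- B to move --
(2,5): no bracket -> illegal
(3,2): no bracket -> illegal
(3,5): no bracket -> illegal
(4,5): flips 3 -> legal
(5,2): no bracket -> illegal
(5,3): flips 2 -> legal
(5,4): flips 2 -> legal
(5,5): flips 2 -> legal
B mobility = 4
-- W to move --
(0,4): no bracket -> illegal
(0,5): no bracket -> illegal
(0,6): flips 2 -> legal
(1,0): no bracket -> illegal
(1,1): flips 1 -> legal
(1,2): flips 1 -> legal
(1,3): flips 1 -> legal
(1,4): flips 1 -> legal
(1,6): no bracket -> illegal
(2,0): no bracket -> illegal
(2,5): no bracket -> illegal
(2,6): no bracket -> illegal
(3,0): no bracket -> illegal
(3,1): no bracket -> illegal
(3,2): no bracket -> illegal
(3,5): no bracket -> illegal
(4,0): no bracket -> illegal
(4,1): flips 1 -> legal
(5,0): no bracket -> illegal
(5,2): no bracket -> illegal
(5,3): no bracket -> illegal
(6,0): flips 2 -> legal
(6,1): no bracket -> illegal
(6,2): no bracket -> illegal
W mobility = 7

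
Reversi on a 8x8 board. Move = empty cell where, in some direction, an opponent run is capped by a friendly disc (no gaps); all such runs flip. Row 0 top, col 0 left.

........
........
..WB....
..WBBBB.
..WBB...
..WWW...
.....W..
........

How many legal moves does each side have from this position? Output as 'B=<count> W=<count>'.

-- B to move --
(1,1): flips 1 -> legal
(1,2): no bracket -> illegal
(1,3): no bracket -> illegal
(2,1): flips 2 -> legal
(3,1): flips 1 -> legal
(4,1): flips 2 -> legal
(4,5): no bracket -> illegal
(5,1): flips 1 -> legal
(5,5): no bracket -> illegal
(5,6): no bracket -> illegal
(6,1): flips 1 -> legal
(6,2): flips 1 -> legal
(6,3): flips 1 -> legal
(6,4): flips 1 -> legal
(6,6): no bracket -> illegal
(7,4): no bracket -> illegal
(7,5): no bracket -> illegal
(7,6): flips 2 -> legal
B mobility = 10
-- W to move --
(1,2): no bracket -> illegal
(1,3): flips 3 -> legal
(1,4): flips 1 -> legal
(2,4): flips 4 -> legal
(2,5): flips 2 -> legal
(2,6): flips 2 -> legal
(2,7): no bracket -> illegal
(3,7): flips 4 -> legal
(4,5): flips 2 -> legal
(4,6): no bracket -> illegal
(4,7): no bracket -> illegal
(5,5): flips 2 -> legal
W mobility = 8

Answer: B=10 W=8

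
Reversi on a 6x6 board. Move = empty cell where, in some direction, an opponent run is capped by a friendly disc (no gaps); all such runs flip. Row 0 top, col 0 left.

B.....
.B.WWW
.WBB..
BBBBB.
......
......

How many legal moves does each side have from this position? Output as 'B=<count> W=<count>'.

-- B to move --
(0,2): no bracket -> illegal
(0,3): flips 1 -> legal
(0,4): flips 1 -> legal
(0,5): flips 1 -> legal
(1,0): flips 1 -> legal
(1,2): flips 1 -> legal
(2,0): flips 1 -> legal
(2,4): no bracket -> illegal
(2,5): no bracket -> illegal
B mobility = 6
-- W to move --
(0,1): flips 1 -> legal
(0,2): no bracket -> illegal
(1,0): no bracket -> illegal
(1,2): no bracket -> illegal
(2,0): no bracket -> illegal
(2,4): flips 2 -> legal
(2,5): no bracket -> illegal
(3,5): no bracket -> illegal
(4,0): flips 2 -> legal
(4,1): flips 3 -> legal
(4,2): no bracket -> illegal
(4,3): flips 3 -> legal
(4,4): no bracket -> illegal
(4,5): no bracket -> illegal
W mobility = 5

Answer: B=6 W=5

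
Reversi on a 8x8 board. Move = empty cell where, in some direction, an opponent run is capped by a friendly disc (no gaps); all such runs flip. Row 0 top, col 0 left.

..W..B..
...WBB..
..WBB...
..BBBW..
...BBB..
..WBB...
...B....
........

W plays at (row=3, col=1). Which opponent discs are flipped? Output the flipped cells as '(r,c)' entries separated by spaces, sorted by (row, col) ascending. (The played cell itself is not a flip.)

Answer: (3,2) (3,3) (3,4)

Derivation:
Dir NW: first cell '.' (not opp) -> no flip
Dir N: first cell '.' (not opp) -> no flip
Dir NE: first cell 'W' (not opp) -> no flip
Dir W: first cell '.' (not opp) -> no flip
Dir E: opp run (3,2) (3,3) (3,4) capped by W -> flip
Dir SW: first cell '.' (not opp) -> no flip
Dir S: first cell '.' (not opp) -> no flip
Dir SE: first cell '.' (not opp) -> no flip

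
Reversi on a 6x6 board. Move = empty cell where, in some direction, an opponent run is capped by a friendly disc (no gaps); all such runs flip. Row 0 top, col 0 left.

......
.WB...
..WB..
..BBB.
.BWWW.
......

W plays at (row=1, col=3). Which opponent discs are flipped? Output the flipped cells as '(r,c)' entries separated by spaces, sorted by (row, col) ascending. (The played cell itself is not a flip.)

Answer: (1,2) (2,3) (3,3)

Derivation:
Dir NW: first cell '.' (not opp) -> no flip
Dir N: first cell '.' (not opp) -> no flip
Dir NE: first cell '.' (not opp) -> no flip
Dir W: opp run (1,2) capped by W -> flip
Dir E: first cell '.' (not opp) -> no flip
Dir SW: first cell 'W' (not opp) -> no flip
Dir S: opp run (2,3) (3,3) capped by W -> flip
Dir SE: first cell '.' (not opp) -> no flip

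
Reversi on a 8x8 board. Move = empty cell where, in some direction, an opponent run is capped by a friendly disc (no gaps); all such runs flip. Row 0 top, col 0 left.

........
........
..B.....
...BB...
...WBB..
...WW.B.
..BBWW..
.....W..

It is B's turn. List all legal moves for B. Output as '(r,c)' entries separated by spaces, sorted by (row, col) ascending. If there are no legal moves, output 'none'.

(3,2): no bracket -> illegal
(4,2): flips 1 -> legal
(5,2): flips 1 -> legal
(5,5): no bracket -> illegal
(6,6): flips 2 -> legal
(7,3): no bracket -> illegal
(7,4): flips 3 -> legal
(7,6): no bracket -> illegal

Answer: (4,2) (5,2) (6,6) (7,4)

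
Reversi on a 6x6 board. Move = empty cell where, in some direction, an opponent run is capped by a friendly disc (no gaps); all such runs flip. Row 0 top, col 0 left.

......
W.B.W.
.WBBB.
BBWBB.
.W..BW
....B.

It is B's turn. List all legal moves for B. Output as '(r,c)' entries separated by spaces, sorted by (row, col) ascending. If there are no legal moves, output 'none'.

(0,0): no bracket -> illegal
(0,1): no bracket -> illegal
(0,3): no bracket -> illegal
(0,4): flips 1 -> legal
(0,5): flips 1 -> legal
(1,1): flips 1 -> legal
(1,3): no bracket -> illegal
(1,5): no bracket -> illegal
(2,0): flips 1 -> legal
(2,5): no bracket -> illegal
(3,5): no bracket -> illegal
(4,0): no bracket -> illegal
(4,2): flips 1 -> legal
(4,3): no bracket -> illegal
(5,0): flips 2 -> legal
(5,1): flips 1 -> legal
(5,2): flips 1 -> legal
(5,5): no bracket -> illegal

Answer: (0,4) (0,5) (1,1) (2,0) (4,2) (5,0) (5,1) (5,2)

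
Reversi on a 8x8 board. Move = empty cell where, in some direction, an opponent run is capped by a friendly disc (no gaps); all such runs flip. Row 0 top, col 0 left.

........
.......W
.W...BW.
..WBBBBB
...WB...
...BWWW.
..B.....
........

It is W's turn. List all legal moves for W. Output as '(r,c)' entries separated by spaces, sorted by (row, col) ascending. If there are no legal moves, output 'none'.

(1,4): no bracket -> illegal
(1,5): no bracket -> illegal
(1,6): flips 2 -> legal
(2,2): flips 2 -> legal
(2,3): flips 1 -> legal
(2,4): flips 3 -> legal
(2,7): no bracket -> illegal
(4,2): no bracket -> illegal
(4,5): flips 1 -> legal
(4,6): flips 1 -> legal
(4,7): no bracket -> illegal
(5,1): no bracket -> illegal
(5,2): flips 1 -> legal
(6,1): no bracket -> illegal
(6,3): flips 1 -> legal
(6,4): no bracket -> illegal
(7,1): flips 4 -> legal
(7,2): no bracket -> illegal
(7,3): no bracket -> illegal

Answer: (1,6) (2,2) (2,3) (2,4) (4,5) (4,6) (5,2) (6,3) (7,1)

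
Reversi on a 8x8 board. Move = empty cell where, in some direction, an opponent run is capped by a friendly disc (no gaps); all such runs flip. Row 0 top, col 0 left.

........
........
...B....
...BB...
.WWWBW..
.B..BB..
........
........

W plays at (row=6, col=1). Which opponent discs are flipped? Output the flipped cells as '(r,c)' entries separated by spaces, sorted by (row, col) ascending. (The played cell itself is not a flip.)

Answer: (5,1)

Derivation:
Dir NW: first cell '.' (not opp) -> no flip
Dir N: opp run (5,1) capped by W -> flip
Dir NE: first cell '.' (not opp) -> no flip
Dir W: first cell '.' (not opp) -> no flip
Dir E: first cell '.' (not opp) -> no flip
Dir SW: first cell '.' (not opp) -> no flip
Dir S: first cell '.' (not opp) -> no flip
Dir SE: first cell '.' (not opp) -> no flip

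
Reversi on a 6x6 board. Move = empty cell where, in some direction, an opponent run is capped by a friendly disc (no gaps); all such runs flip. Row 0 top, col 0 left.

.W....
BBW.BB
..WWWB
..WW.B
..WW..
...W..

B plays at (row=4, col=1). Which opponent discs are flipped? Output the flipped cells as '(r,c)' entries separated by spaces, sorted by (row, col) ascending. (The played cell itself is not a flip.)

Answer: (2,3) (3,2)

Derivation:
Dir NW: first cell '.' (not opp) -> no flip
Dir N: first cell '.' (not opp) -> no flip
Dir NE: opp run (3,2) (2,3) capped by B -> flip
Dir W: first cell '.' (not opp) -> no flip
Dir E: opp run (4,2) (4,3), next='.' -> no flip
Dir SW: first cell '.' (not opp) -> no flip
Dir S: first cell '.' (not opp) -> no flip
Dir SE: first cell '.' (not opp) -> no flip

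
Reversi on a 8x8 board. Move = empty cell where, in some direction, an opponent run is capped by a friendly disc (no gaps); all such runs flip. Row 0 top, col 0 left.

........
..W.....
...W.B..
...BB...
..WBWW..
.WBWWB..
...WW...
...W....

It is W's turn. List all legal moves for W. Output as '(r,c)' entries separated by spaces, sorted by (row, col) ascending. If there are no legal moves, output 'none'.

Answer: (2,2) (2,4) (3,2) (4,1) (4,6) (5,6) (6,2) (6,5) (6,6)

Derivation:
(1,4): no bracket -> illegal
(1,5): no bracket -> illegal
(1,6): no bracket -> illegal
(2,2): flips 1 -> legal
(2,4): flips 2 -> legal
(2,6): no bracket -> illegal
(3,2): flips 1 -> legal
(3,5): no bracket -> illegal
(3,6): no bracket -> illegal
(4,1): flips 1 -> legal
(4,6): flips 1 -> legal
(5,6): flips 1 -> legal
(6,1): no bracket -> illegal
(6,2): flips 1 -> legal
(6,5): flips 1 -> legal
(6,6): flips 1 -> legal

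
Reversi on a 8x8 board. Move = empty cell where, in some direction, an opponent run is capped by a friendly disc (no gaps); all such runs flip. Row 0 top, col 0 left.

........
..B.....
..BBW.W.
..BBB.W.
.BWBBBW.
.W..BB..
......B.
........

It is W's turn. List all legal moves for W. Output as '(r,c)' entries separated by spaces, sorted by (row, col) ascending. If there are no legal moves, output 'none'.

(0,1): no bracket -> illegal
(0,2): flips 3 -> legal
(0,3): no bracket -> illegal
(1,1): no bracket -> illegal
(1,3): no bracket -> illegal
(1,4): no bracket -> illegal
(2,1): flips 2 -> legal
(2,5): no bracket -> illegal
(3,0): no bracket -> illegal
(3,1): flips 1 -> legal
(3,5): no bracket -> illegal
(4,0): flips 1 -> legal
(5,0): no bracket -> illegal
(5,2): no bracket -> illegal
(5,3): no bracket -> illegal
(5,6): no bracket -> illegal
(5,7): no bracket -> illegal
(6,3): flips 2 -> legal
(6,4): flips 4 -> legal
(6,5): no bracket -> illegal
(6,7): no bracket -> illegal
(7,5): no bracket -> illegal
(7,6): no bracket -> illegal
(7,7): no bracket -> illegal

Answer: (0,2) (2,1) (3,1) (4,0) (6,3) (6,4)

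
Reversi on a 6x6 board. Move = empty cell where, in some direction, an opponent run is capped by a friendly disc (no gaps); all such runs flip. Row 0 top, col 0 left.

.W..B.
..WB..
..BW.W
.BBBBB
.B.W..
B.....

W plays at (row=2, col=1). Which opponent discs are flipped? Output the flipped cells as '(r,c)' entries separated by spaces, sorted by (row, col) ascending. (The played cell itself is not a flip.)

Dir NW: first cell '.' (not opp) -> no flip
Dir N: first cell '.' (not opp) -> no flip
Dir NE: first cell 'W' (not opp) -> no flip
Dir W: first cell '.' (not opp) -> no flip
Dir E: opp run (2,2) capped by W -> flip
Dir SW: first cell '.' (not opp) -> no flip
Dir S: opp run (3,1) (4,1), next='.' -> no flip
Dir SE: opp run (3,2) capped by W -> flip

Answer: (2,2) (3,2)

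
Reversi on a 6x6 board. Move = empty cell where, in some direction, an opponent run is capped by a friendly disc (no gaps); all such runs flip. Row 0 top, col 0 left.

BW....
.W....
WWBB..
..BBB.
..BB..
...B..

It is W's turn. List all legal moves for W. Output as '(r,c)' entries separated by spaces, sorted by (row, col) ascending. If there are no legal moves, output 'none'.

Answer: (2,4) (4,4) (5,4)

Derivation:
(1,0): no bracket -> illegal
(1,2): no bracket -> illegal
(1,3): no bracket -> illegal
(1,4): no bracket -> illegal
(2,4): flips 2 -> legal
(2,5): no bracket -> illegal
(3,1): no bracket -> illegal
(3,5): no bracket -> illegal
(4,1): no bracket -> illegal
(4,4): flips 2 -> legal
(4,5): no bracket -> illegal
(5,1): no bracket -> illegal
(5,2): no bracket -> illegal
(5,4): flips 2 -> legal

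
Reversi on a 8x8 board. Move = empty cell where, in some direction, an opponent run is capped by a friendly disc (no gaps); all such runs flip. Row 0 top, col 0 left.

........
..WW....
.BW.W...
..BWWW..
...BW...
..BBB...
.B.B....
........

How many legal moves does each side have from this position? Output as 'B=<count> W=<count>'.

-- B to move --
(0,1): no bracket -> illegal
(0,2): flips 2 -> legal
(0,3): flips 1 -> legal
(0,4): no bracket -> illegal
(1,1): no bracket -> illegal
(1,4): flips 3 -> legal
(1,5): no bracket -> illegal
(2,3): flips 2 -> legal
(2,5): flips 1 -> legal
(2,6): flips 2 -> legal
(3,1): no bracket -> illegal
(3,6): flips 3 -> legal
(4,2): no bracket -> illegal
(4,5): flips 1 -> legal
(4,6): no bracket -> illegal
(5,5): no bracket -> illegal
B mobility = 8
-- W to move --
(1,0): no bracket -> illegal
(1,1): no bracket -> illegal
(2,0): flips 1 -> legal
(2,3): no bracket -> illegal
(3,0): flips 1 -> legal
(3,1): flips 1 -> legal
(4,1): no bracket -> illegal
(4,2): flips 2 -> legal
(4,5): no bracket -> illegal
(5,0): no bracket -> illegal
(5,1): no bracket -> illegal
(5,5): no bracket -> illegal
(6,0): no bracket -> illegal
(6,2): flips 1 -> legal
(6,4): flips 1 -> legal
(6,5): no bracket -> illegal
(7,0): flips 3 -> legal
(7,1): no bracket -> illegal
(7,2): no bracket -> illegal
(7,3): flips 3 -> legal
(7,4): no bracket -> illegal
W mobility = 8

Answer: B=8 W=8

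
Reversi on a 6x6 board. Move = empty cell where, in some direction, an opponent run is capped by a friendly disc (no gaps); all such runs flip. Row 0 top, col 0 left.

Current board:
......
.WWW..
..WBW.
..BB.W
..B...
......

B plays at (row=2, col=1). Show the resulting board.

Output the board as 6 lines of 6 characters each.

Place B at (2,1); scan 8 dirs for brackets.
Dir NW: first cell '.' (not opp) -> no flip
Dir N: opp run (1,1), next='.' -> no flip
Dir NE: opp run (1,2), next='.' -> no flip
Dir W: first cell '.' (not opp) -> no flip
Dir E: opp run (2,2) capped by B -> flip
Dir SW: first cell '.' (not opp) -> no flip
Dir S: first cell '.' (not opp) -> no flip
Dir SE: first cell 'B' (not opp) -> no flip
All flips: (2,2)

Answer: ......
.WWW..
.BBBW.
..BB.W
..B...
......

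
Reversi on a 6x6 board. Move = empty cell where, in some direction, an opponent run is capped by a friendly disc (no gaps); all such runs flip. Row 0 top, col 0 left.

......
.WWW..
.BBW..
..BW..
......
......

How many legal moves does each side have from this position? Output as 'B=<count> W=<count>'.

-- B to move --
(0,0): flips 1 -> legal
(0,1): flips 1 -> legal
(0,2): flips 1 -> legal
(0,3): flips 1 -> legal
(0,4): flips 1 -> legal
(1,0): no bracket -> illegal
(1,4): flips 1 -> legal
(2,0): no bracket -> illegal
(2,4): flips 1 -> legal
(3,4): flips 1 -> legal
(4,2): no bracket -> illegal
(4,3): no bracket -> illegal
(4,4): flips 1 -> legal
B mobility = 9
-- W to move --
(1,0): no bracket -> illegal
(2,0): flips 2 -> legal
(3,0): flips 1 -> legal
(3,1): flips 3 -> legal
(4,1): flips 1 -> legal
(4,2): flips 2 -> legal
(4,3): no bracket -> illegal
W mobility = 5

Answer: B=9 W=5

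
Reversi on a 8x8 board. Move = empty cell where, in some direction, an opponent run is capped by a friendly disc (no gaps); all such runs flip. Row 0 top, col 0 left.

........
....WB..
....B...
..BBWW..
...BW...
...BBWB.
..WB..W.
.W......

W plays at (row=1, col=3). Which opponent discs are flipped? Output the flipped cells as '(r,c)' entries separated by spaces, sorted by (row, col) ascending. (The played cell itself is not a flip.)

Dir NW: first cell '.' (not opp) -> no flip
Dir N: first cell '.' (not opp) -> no flip
Dir NE: first cell '.' (not opp) -> no flip
Dir W: first cell '.' (not opp) -> no flip
Dir E: first cell 'W' (not opp) -> no flip
Dir SW: first cell '.' (not opp) -> no flip
Dir S: first cell '.' (not opp) -> no flip
Dir SE: opp run (2,4) capped by W -> flip

Answer: (2,4)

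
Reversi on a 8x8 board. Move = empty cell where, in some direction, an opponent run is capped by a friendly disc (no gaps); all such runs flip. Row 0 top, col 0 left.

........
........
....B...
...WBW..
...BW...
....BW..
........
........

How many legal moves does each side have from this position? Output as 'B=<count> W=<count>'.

-- B to move --
(2,2): no bracket -> illegal
(2,3): flips 1 -> legal
(2,5): no bracket -> illegal
(2,6): no bracket -> illegal
(3,2): flips 1 -> legal
(3,6): flips 1 -> legal
(4,2): flips 1 -> legal
(4,5): flips 1 -> legal
(4,6): flips 1 -> legal
(5,3): no bracket -> illegal
(5,6): flips 1 -> legal
(6,4): no bracket -> illegal
(6,5): no bracket -> illegal
(6,6): no bracket -> illegal
B mobility = 7
-- W to move --
(1,3): flips 1 -> legal
(1,4): flips 2 -> legal
(1,5): flips 1 -> legal
(2,3): no bracket -> illegal
(2,5): no bracket -> illegal
(3,2): no bracket -> illegal
(4,2): flips 1 -> legal
(4,5): no bracket -> illegal
(5,2): no bracket -> illegal
(5,3): flips 2 -> legal
(6,3): no bracket -> illegal
(6,4): flips 1 -> legal
(6,5): no bracket -> illegal
W mobility = 6

Answer: B=7 W=6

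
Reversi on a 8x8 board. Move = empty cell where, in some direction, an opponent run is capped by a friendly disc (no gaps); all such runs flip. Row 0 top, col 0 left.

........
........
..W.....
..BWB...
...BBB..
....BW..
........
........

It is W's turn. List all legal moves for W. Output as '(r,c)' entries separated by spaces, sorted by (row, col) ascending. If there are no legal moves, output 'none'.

(2,1): no bracket -> illegal
(2,3): no bracket -> illegal
(2,4): no bracket -> illegal
(2,5): no bracket -> illegal
(3,1): flips 1 -> legal
(3,5): flips 2 -> legal
(3,6): no bracket -> illegal
(4,1): no bracket -> illegal
(4,2): flips 1 -> legal
(4,6): no bracket -> illegal
(5,2): no bracket -> illegal
(5,3): flips 2 -> legal
(5,6): no bracket -> illegal
(6,3): no bracket -> illegal
(6,4): no bracket -> illegal
(6,5): no bracket -> illegal

Answer: (3,1) (3,5) (4,2) (5,3)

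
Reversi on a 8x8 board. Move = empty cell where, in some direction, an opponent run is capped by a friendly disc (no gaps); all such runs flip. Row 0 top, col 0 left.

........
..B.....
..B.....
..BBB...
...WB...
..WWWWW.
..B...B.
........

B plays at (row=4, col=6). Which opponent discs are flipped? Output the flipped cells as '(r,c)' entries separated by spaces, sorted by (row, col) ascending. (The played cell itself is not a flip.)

Answer: (5,6)

Derivation:
Dir NW: first cell '.' (not opp) -> no flip
Dir N: first cell '.' (not opp) -> no flip
Dir NE: first cell '.' (not opp) -> no flip
Dir W: first cell '.' (not opp) -> no flip
Dir E: first cell '.' (not opp) -> no flip
Dir SW: opp run (5,5), next='.' -> no flip
Dir S: opp run (5,6) capped by B -> flip
Dir SE: first cell '.' (not opp) -> no flip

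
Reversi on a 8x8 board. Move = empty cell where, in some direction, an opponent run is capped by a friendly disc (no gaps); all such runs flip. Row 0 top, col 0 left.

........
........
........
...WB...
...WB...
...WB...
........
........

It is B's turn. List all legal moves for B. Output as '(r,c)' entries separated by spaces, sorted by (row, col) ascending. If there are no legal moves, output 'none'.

Answer: (2,2) (3,2) (4,2) (5,2) (6,2)

Derivation:
(2,2): flips 1 -> legal
(2,3): no bracket -> illegal
(2,4): no bracket -> illegal
(3,2): flips 2 -> legal
(4,2): flips 1 -> legal
(5,2): flips 2 -> legal
(6,2): flips 1 -> legal
(6,3): no bracket -> illegal
(6,4): no bracket -> illegal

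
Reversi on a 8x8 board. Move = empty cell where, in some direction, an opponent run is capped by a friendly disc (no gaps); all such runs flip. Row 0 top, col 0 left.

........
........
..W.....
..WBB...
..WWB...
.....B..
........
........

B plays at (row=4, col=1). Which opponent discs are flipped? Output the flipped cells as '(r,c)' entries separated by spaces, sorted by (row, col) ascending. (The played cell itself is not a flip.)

Answer: (4,2) (4,3)

Derivation:
Dir NW: first cell '.' (not opp) -> no flip
Dir N: first cell '.' (not opp) -> no flip
Dir NE: opp run (3,2), next='.' -> no flip
Dir W: first cell '.' (not opp) -> no flip
Dir E: opp run (4,2) (4,3) capped by B -> flip
Dir SW: first cell '.' (not opp) -> no flip
Dir S: first cell '.' (not opp) -> no flip
Dir SE: first cell '.' (not opp) -> no flip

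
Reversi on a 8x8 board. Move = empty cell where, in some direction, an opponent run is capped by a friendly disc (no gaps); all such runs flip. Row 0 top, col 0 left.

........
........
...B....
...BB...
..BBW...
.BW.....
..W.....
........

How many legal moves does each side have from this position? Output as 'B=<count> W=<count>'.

Answer: B=7 W=7

Derivation:
-- B to move --
(3,5): no bracket -> illegal
(4,1): no bracket -> illegal
(4,5): flips 1 -> legal
(5,3): flips 1 -> legal
(5,4): flips 1 -> legal
(5,5): flips 1 -> legal
(6,1): flips 1 -> legal
(6,3): no bracket -> illegal
(7,1): no bracket -> illegal
(7,2): flips 2 -> legal
(7,3): flips 1 -> legal
B mobility = 7
-- W to move --
(1,2): no bracket -> illegal
(1,3): no bracket -> illegal
(1,4): no bracket -> illegal
(2,2): flips 1 -> legal
(2,4): flips 1 -> legal
(2,5): flips 2 -> legal
(3,1): no bracket -> illegal
(3,2): flips 1 -> legal
(3,5): no bracket -> illegal
(4,0): flips 1 -> legal
(4,1): flips 2 -> legal
(4,5): no bracket -> illegal
(5,0): flips 1 -> legal
(5,3): no bracket -> illegal
(5,4): no bracket -> illegal
(6,0): no bracket -> illegal
(6,1): no bracket -> illegal
W mobility = 7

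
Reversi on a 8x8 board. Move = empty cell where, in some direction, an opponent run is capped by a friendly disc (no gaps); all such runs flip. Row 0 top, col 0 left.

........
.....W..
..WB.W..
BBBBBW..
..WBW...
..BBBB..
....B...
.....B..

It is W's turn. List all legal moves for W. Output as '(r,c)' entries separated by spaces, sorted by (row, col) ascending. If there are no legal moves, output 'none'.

Answer: (2,0) (2,4) (4,0) (6,1) (6,2) (6,6) (7,4)

Derivation:
(1,2): no bracket -> illegal
(1,3): no bracket -> illegal
(1,4): no bracket -> illegal
(2,0): flips 1 -> legal
(2,1): no bracket -> illegal
(2,4): flips 3 -> legal
(4,0): flips 1 -> legal
(4,1): no bracket -> illegal
(4,5): no bracket -> illegal
(4,6): no bracket -> illegal
(5,1): no bracket -> illegal
(5,6): no bracket -> illegal
(6,1): flips 3 -> legal
(6,2): flips 2 -> legal
(6,3): no bracket -> illegal
(6,5): no bracket -> illegal
(6,6): flips 1 -> legal
(7,3): no bracket -> illegal
(7,4): flips 2 -> legal
(7,6): no bracket -> illegal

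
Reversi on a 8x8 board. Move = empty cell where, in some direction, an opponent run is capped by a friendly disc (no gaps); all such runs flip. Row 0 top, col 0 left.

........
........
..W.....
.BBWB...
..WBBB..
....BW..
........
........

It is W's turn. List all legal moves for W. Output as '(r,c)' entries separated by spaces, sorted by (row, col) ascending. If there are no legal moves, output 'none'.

(2,0): flips 1 -> legal
(2,1): no bracket -> illegal
(2,3): no bracket -> illegal
(2,4): no bracket -> illegal
(2,5): no bracket -> illegal
(3,0): flips 2 -> legal
(3,5): flips 2 -> legal
(3,6): no bracket -> illegal
(4,0): flips 1 -> legal
(4,1): no bracket -> illegal
(4,6): flips 3 -> legal
(5,2): no bracket -> illegal
(5,3): flips 2 -> legal
(5,6): no bracket -> illegal
(6,3): no bracket -> illegal
(6,4): no bracket -> illegal
(6,5): no bracket -> illegal

Answer: (2,0) (3,0) (3,5) (4,0) (4,6) (5,3)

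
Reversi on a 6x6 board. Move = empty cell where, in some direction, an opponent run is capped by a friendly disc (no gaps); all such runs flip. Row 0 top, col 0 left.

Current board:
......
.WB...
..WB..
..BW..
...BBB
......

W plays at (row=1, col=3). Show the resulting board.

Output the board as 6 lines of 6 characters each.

Answer: ......
.WWW..
..WW..
..BW..
...BBB
......

Derivation:
Place W at (1,3); scan 8 dirs for brackets.
Dir NW: first cell '.' (not opp) -> no flip
Dir N: first cell '.' (not opp) -> no flip
Dir NE: first cell '.' (not opp) -> no flip
Dir W: opp run (1,2) capped by W -> flip
Dir E: first cell '.' (not opp) -> no flip
Dir SW: first cell 'W' (not opp) -> no flip
Dir S: opp run (2,3) capped by W -> flip
Dir SE: first cell '.' (not opp) -> no flip
All flips: (1,2) (2,3)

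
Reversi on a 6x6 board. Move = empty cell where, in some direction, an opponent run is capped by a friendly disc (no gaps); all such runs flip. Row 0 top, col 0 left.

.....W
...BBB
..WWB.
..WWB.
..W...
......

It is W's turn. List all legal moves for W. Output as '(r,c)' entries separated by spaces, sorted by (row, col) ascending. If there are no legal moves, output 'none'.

Answer: (0,3) (0,4) (2,5) (3,5) (4,5)

Derivation:
(0,2): no bracket -> illegal
(0,3): flips 1 -> legal
(0,4): flips 1 -> legal
(1,2): no bracket -> illegal
(2,5): flips 2 -> legal
(3,5): flips 1 -> legal
(4,3): no bracket -> illegal
(4,4): no bracket -> illegal
(4,5): flips 1 -> legal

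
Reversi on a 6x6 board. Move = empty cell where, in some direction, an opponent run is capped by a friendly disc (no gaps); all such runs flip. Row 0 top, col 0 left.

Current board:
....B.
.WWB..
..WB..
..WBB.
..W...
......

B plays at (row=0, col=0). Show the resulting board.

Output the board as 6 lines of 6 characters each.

Place B at (0,0); scan 8 dirs for brackets.
Dir NW: edge -> no flip
Dir N: edge -> no flip
Dir NE: edge -> no flip
Dir W: edge -> no flip
Dir E: first cell '.' (not opp) -> no flip
Dir SW: edge -> no flip
Dir S: first cell '.' (not opp) -> no flip
Dir SE: opp run (1,1) (2,2) capped by B -> flip
All flips: (1,1) (2,2)

Answer: B...B.
.BWB..
..BB..
..WBB.
..W...
......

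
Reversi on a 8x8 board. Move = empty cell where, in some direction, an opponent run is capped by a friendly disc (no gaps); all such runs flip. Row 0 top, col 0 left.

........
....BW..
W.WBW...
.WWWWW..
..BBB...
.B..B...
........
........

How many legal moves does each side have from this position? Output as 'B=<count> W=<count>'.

Answer: B=9 W=10

Derivation:
-- B to move --
(0,4): no bracket -> illegal
(0,5): no bracket -> illegal
(0,6): flips 3 -> legal
(1,0): no bracket -> illegal
(1,1): flips 2 -> legal
(1,2): flips 2 -> legal
(1,3): no bracket -> illegal
(1,6): flips 1 -> legal
(2,1): flips 2 -> legal
(2,5): flips 2 -> legal
(2,6): flips 1 -> legal
(3,0): no bracket -> illegal
(3,6): no bracket -> illegal
(4,0): no bracket -> illegal
(4,1): flips 1 -> legal
(4,5): flips 1 -> legal
(4,6): no bracket -> illegal
B mobility = 9
-- W to move --
(0,3): no bracket -> illegal
(0,4): flips 1 -> legal
(0,5): flips 2 -> legal
(1,2): flips 1 -> legal
(1,3): flips 2 -> legal
(2,5): no bracket -> illegal
(4,0): no bracket -> illegal
(4,1): no bracket -> illegal
(4,5): no bracket -> illegal
(5,0): no bracket -> illegal
(5,2): flips 2 -> legal
(5,3): flips 3 -> legal
(5,5): flips 1 -> legal
(6,0): flips 2 -> legal
(6,1): no bracket -> illegal
(6,2): no bracket -> illegal
(6,3): no bracket -> illegal
(6,4): flips 2 -> legal
(6,5): flips 2 -> legal
W mobility = 10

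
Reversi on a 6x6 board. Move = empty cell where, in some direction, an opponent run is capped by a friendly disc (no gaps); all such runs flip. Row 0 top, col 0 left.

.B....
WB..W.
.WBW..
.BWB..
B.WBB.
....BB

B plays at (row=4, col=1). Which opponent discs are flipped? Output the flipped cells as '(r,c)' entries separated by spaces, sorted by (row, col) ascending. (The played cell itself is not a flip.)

Answer: (4,2)

Derivation:
Dir NW: first cell '.' (not opp) -> no flip
Dir N: first cell 'B' (not opp) -> no flip
Dir NE: opp run (3,2) (2,3) (1,4), next='.' -> no flip
Dir W: first cell 'B' (not opp) -> no flip
Dir E: opp run (4,2) capped by B -> flip
Dir SW: first cell '.' (not opp) -> no flip
Dir S: first cell '.' (not opp) -> no flip
Dir SE: first cell '.' (not opp) -> no flip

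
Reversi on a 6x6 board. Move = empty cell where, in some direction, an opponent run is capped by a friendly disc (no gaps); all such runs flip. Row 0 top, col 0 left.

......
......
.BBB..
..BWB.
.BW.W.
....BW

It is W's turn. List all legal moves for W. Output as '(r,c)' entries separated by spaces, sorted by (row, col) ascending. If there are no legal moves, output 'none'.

Answer: (1,1) (1,2) (1,3) (2,4) (3,1) (3,5) (4,0) (5,3)

Derivation:
(1,0): no bracket -> illegal
(1,1): flips 1 -> legal
(1,2): flips 2 -> legal
(1,3): flips 1 -> legal
(1,4): no bracket -> illegal
(2,0): no bracket -> illegal
(2,4): flips 1 -> legal
(2,5): no bracket -> illegal
(3,0): no bracket -> illegal
(3,1): flips 1 -> legal
(3,5): flips 1 -> legal
(4,0): flips 1 -> legal
(4,3): no bracket -> illegal
(4,5): no bracket -> illegal
(5,0): no bracket -> illegal
(5,1): no bracket -> illegal
(5,2): no bracket -> illegal
(5,3): flips 1 -> legal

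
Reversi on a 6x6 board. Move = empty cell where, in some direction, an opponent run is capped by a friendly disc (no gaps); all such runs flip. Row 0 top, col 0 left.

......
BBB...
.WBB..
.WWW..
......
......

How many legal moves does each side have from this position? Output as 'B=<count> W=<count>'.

Answer: B=7 W=7

Derivation:
-- B to move --
(2,0): flips 1 -> legal
(2,4): no bracket -> illegal
(3,0): flips 1 -> legal
(3,4): no bracket -> illegal
(4,0): flips 1 -> legal
(4,1): flips 3 -> legal
(4,2): flips 1 -> legal
(4,3): flips 3 -> legal
(4,4): flips 1 -> legal
B mobility = 7
-- W to move --
(0,0): flips 2 -> legal
(0,1): flips 1 -> legal
(0,2): flips 2 -> legal
(0,3): flips 1 -> legal
(1,3): flips 2 -> legal
(1,4): flips 1 -> legal
(2,0): no bracket -> illegal
(2,4): flips 2 -> legal
(3,4): no bracket -> illegal
W mobility = 7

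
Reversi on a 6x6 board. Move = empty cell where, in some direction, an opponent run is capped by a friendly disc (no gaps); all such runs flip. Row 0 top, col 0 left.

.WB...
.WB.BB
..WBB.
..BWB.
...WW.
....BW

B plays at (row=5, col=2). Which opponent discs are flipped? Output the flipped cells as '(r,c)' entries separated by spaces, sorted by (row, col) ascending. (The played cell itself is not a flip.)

Answer: (4,3)

Derivation:
Dir NW: first cell '.' (not opp) -> no flip
Dir N: first cell '.' (not opp) -> no flip
Dir NE: opp run (4,3) capped by B -> flip
Dir W: first cell '.' (not opp) -> no flip
Dir E: first cell '.' (not opp) -> no flip
Dir SW: edge -> no flip
Dir S: edge -> no flip
Dir SE: edge -> no flip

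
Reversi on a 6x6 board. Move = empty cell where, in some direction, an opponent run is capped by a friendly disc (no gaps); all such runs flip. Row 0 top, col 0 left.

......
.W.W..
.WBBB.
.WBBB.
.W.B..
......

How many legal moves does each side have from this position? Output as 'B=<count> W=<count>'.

Answer: B=9 W=6

Derivation:
-- B to move --
(0,0): flips 1 -> legal
(0,1): no bracket -> illegal
(0,2): flips 1 -> legal
(0,3): flips 1 -> legal
(0,4): flips 1 -> legal
(1,0): flips 1 -> legal
(1,2): no bracket -> illegal
(1,4): no bracket -> illegal
(2,0): flips 1 -> legal
(3,0): flips 1 -> legal
(4,0): flips 1 -> legal
(4,2): no bracket -> illegal
(5,0): flips 1 -> legal
(5,1): no bracket -> illegal
(5,2): no bracket -> illegal
B mobility = 9
-- W to move --
(1,2): no bracket -> illegal
(1,4): flips 2 -> legal
(1,5): no bracket -> illegal
(2,5): flips 3 -> legal
(3,5): flips 4 -> legal
(4,2): no bracket -> illegal
(4,4): flips 2 -> legal
(4,5): no bracket -> illegal
(5,2): no bracket -> illegal
(5,3): flips 3 -> legal
(5,4): flips 2 -> legal
W mobility = 6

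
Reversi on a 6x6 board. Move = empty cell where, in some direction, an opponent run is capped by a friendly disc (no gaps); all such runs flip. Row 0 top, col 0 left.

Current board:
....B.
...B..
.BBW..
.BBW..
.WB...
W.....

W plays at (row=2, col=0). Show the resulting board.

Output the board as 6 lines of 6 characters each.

Answer: ....B.
...B..
WWWW..
.BBW..
.WB...
W.....

Derivation:
Place W at (2,0); scan 8 dirs for brackets.
Dir NW: edge -> no flip
Dir N: first cell '.' (not opp) -> no flip
Dir NE: first cell '.' (not opp) -> no flip
Dir W: edge -> no flip
Dir E: opp run (2,1) (2,2) capped by W -> flip
Dir SW: edge -> no flip
Dir S: first cell '.' (not opp) -> no flip
Dir SE: opp run (3,1) (4,2), next='.' -> no flip
All flips: (2,1) (2,2)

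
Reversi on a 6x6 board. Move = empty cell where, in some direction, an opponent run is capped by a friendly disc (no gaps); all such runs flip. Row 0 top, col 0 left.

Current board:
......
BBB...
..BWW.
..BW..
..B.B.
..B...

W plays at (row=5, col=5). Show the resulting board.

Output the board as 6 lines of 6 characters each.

Place W at (5,5); scan 8 dirs for brackets.
Dir NW: opp run (4,4) capped by W -> flip
Dir N: first cell '.' (not opp) -> no flip
Dir NE: edge -> no flip
Dir W: first cell '.' (not opp) -> no flip
Dir E: edge -> no flip
Dir SW: edge -> no flip
Dir S: edge -> no flip
Dir SE: edge -> no flip
All flips: (4,4)

Answer: ......
BBB...
..BWW.
..BW..
..B.W.
..B..W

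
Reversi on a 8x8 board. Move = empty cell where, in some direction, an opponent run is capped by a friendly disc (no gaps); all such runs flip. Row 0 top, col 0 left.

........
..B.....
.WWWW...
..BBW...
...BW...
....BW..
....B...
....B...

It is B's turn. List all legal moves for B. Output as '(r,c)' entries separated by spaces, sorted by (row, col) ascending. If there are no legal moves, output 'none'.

Answer: (1,0) (1,1) (1,3) (1,4) (1,5) (2,5) (3,0) (3,5) (4,5) (4,6) (5,6) (6,6)

Derivation:
(1,0): flips 1 -> legal
(1,1): flips 1 -> legal
(1,3): flips 1 -> legal
(1,4): flips 4 -> legal
(1,5): flips 1 -> legal
(2,0): no bracket -> illegal
(2,5): flips 1 -> legal
(3,0): flips 1 -> legal
(3,1): no bracket -> illegal
(3,5): flips 1 -> legal
(4,5): flips 3 -> legal
(4,6): flips 1 -> legal
(5,3): no bracket -> illegal
(5,6): flips 1 -> legal
(6,5): no bracket -> illegal
(6,6): flips 2 -> legal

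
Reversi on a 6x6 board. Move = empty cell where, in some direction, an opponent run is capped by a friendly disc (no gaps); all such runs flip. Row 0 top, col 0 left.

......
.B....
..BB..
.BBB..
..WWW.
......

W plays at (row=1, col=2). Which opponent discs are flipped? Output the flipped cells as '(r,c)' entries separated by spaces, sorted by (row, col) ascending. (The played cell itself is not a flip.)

Dir NW: first cell '.' (not opp) -> no flip
Dir N: first cell '.' (not opp) -> no flip
Dir NE: first cell '.' (not opp) -> no flip
Dir W: opp run (1,1), next='.' -> no flip
Dir E: first cell '.' (not opp) -> no flip
Dir SW: first cell '.' (not opp) -> no flip
Dir S: opp run (2,2) (3,2) capped by W -> flip
Dir SE: opp run (2,3), next='.' -> no flip

Answer: (2,2) (3,2)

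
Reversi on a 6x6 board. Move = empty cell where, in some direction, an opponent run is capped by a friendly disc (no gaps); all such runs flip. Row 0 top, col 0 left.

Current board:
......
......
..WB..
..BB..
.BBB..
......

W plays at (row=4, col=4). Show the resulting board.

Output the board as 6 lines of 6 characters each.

Answer: ......
......
..WB..
..BW..
.BBBW.
......

Derivation:
Place W at (4,4); scan 8 dirs for brackets.
Dir NW: opp run (3,3) capped by W -> flip
Dir N: first cell '.' (not opp) -> no flip
Dir NE: first cell '.' (not opp) -> no flip
Dir W: opp run (4,3) (4,2) (4,1), next='.' -> no flip
Dir E: first cell '.' (not opp) -> no flip
Dir SW: first cell '.' (not opp) -> no flip
Dir S: first cell '.' (not opp) -> no flip
Dir SE: first cell '.' (not opp) -> no flip
All flips: (3,3)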